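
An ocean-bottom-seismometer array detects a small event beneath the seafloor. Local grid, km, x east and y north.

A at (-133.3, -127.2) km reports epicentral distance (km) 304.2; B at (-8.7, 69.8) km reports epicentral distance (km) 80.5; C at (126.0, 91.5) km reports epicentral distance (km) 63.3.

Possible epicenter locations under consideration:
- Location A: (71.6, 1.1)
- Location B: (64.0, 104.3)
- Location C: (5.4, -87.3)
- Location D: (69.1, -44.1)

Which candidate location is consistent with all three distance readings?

Location B

For each candidate, compare |candidate − station| to the reported distance:
Location A: residuals A 62.4, B 25.2, C 42.2 → max 62.4 km
Location B: residuals A 0.0, B 0.0, C 0.0 → max 0.0 km
Location C: residuals A 159.9, B 77.2, C 152.4 → max 159.9 km
Location D: residuals A 85.4, B 57.4, C 83.8 → max 85.4 km
Only Location B has all residuals ≈ 0.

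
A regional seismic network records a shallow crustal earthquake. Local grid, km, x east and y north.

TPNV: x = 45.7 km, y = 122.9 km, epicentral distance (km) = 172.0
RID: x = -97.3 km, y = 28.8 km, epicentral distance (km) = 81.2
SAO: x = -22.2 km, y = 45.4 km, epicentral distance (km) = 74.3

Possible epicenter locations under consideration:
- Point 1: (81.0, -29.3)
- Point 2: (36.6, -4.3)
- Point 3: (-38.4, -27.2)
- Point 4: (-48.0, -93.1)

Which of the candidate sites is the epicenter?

Point 3

For each candidate, compare |candidate − station| to the reported distance:
Point 1: residuals TPNV 15.8, RID 106.3, SAO 53.1 → max 106.3 km
Point 2: residuals TPNV 44.5, RID 56.7, SAO 2.7 → max 56.7 km
Point 3: residuals TPNV 0.1, RID 0.1, SAO 0.1 → max 0.1 km
Point 4: residuals TPNV 63.4, RID 50.3, SAO 66.6 → max 66.6 km
Only Point 3 has all residuals ≈ 0.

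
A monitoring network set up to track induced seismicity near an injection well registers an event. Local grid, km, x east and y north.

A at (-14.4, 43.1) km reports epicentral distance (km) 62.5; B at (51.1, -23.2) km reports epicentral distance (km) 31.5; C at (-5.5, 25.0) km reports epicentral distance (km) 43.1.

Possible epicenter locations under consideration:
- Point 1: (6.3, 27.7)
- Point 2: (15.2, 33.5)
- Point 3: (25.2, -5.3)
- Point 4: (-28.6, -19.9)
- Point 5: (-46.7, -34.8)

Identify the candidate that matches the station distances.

For each candidate, compare |candidate − station| to the reported distance:
Point 1: residuals A 36.7, B 36.3, C 31.0 → max 36.7 km
Point 2: residuals A 31.4, B 35.6, C 20.7 → max 35.6 km
Point 3: residuals A 0.0, B 0.0, C 0.0 → max 0.0 km
Point 4: residuals A 2.1, B 48.3, C 7.4 → max 48.3 km
Point 5: residuals A 21.8, B 67.0, C 29.5 → max 67.0 km
Only Point 3 has all residuals ≈ 0.

Point 3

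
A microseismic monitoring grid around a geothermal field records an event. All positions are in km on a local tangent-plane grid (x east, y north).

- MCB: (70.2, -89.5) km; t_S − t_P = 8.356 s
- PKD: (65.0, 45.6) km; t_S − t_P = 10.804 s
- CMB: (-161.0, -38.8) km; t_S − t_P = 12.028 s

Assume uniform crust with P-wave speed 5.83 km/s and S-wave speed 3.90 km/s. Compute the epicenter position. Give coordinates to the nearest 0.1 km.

x ≈ -19.7 km, y ≈ -49.4 km

Distance from S−P lag: d = Δt · v_P v_S / (v_P − v_S) = Δt · (5.83·3.90)/(5.83−3.90) ≈ 11.7808·Δt.
So d_MCB = 98.44, d_PKD = 127.28, d_CMB = 141.70 km.
Circle about each station: (x − 70.2)² + (y + 89.5)² = 98.44²; (x − 65.0)² + (y − 45.6)² = 127.28²; (x + 161.0)² + (y + 38.8)² = 141.70².
Subtracting the MCB equation from the PKD and CMB equations removes the quadratic terms:
-10.4 x + 270.2 y = -13143.69
-462.4 x + 101.4 y = 4099.69
Solving the 2×2 system: x ≈ -19.7, y ≈ -49.4 km.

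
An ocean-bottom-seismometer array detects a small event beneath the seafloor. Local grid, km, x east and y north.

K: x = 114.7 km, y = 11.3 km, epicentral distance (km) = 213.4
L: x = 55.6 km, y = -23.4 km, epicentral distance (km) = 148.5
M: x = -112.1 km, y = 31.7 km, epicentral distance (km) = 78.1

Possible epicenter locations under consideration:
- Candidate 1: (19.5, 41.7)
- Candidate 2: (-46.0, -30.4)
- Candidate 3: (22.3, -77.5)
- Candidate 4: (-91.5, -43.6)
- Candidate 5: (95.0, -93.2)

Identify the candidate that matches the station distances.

For each candidate, compare |candidate − station| to the reported distance:
Candidate 1: residuals K 113.5, L 74.1, M 53.9 → max 113.5 km
Candidate 2: residuals K 47.4, L 46.7, M 12.6 → max 47.4 km
Candidate 3: residuals K 85.2, L 85.0, M 95.1 → max 95.1 km
Candidate 4: residuals K 0.0, L 0.0, M 0.0 → max 0.0 km
Candidate 5: residuals K 107.1, L 68.3, M 163.7 → max 163.7 km
Only Candidate 4 has all residuals ≈ 0.

Candidate 4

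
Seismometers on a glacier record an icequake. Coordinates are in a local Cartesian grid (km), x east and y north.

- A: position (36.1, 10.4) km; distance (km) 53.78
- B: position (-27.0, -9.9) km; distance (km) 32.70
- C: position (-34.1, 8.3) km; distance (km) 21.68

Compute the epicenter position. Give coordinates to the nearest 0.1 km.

x ≈ -16.6 km, y ≈ 21.1 km

Circle about each station: (x − 36.1)² + (y − 10.4)² = 53.78²; (x + 27.0)² + (y + 9.9)² = 32.70²; (x + 34.1)² + (y − 8.3)² = 21.68².
Subtracting the A equation from the B and C equations removes the quadratic terms:
-126.2 x − 40.6 y = 1238.64
-140.4 x − 4.2 y = 2242.60
Solving the 2×2 system: x ≈ -16.6, y ≈ 21.1 km.
Check against A (with the unrounded x, y): √((x − 36.1)²+(y − 10.4)²) = 53.78 ≈ 53.78 km. ✓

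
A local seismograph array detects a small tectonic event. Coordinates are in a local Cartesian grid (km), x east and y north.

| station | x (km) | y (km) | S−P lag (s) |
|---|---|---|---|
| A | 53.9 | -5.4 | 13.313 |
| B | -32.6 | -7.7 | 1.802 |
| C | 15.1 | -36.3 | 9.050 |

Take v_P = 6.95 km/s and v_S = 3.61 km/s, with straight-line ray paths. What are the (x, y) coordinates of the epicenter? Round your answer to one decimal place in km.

Distance from S−P lag: d = Δt · v_P v_S / (v_P − v_S) = Δt · (6.95·3.61)/(6.95−3.61) ≈ 7.5118·Δt.
So d_A = 100.00, d_B = 13.54, d_C = 67.98 km.
Circle about each station: (x − 53.9)² + (y + 5.4)² = 100.00²; (x + 32.6)² + (y + 7.7)² = 13.54²; (x − 15.1)² + (y + 36.3)² = 67.98².
Subtracting pairs of circle equations eliminates x²+y² and gives linear equations (the radical axes):
-173.0 x − 4.6 y = 8004.35
-77.6 x − 61.8 y = 3990.05
Solving the 2×2 system: x ≈ -46.1, y ≈ -6.7 km.

-46.1 km east, -6.7 km north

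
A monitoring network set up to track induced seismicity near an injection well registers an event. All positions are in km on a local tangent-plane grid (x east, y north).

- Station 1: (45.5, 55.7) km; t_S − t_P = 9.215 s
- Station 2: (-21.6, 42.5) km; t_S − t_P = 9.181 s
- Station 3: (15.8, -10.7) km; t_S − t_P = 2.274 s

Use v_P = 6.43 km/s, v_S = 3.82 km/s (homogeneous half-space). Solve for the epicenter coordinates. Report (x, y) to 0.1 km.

26.9 km east, -29.0 km north

Distance from S−P lag: d = Δt · v_P v_S / (v_P − v_S) = Δt · (6.43·3.82)/(6.43−3.82) ≈ 9.4110·Δt.
So d_Station 1 = 86.72, d_Station 2 = 86.40, d_Station 3 = 21.40 km.
Circle about each station: (x − 45.5)² + (y − 55.7)² = 86.72²; (x + 21.6)² + (y − 42.5)² = 86.40²; (x − 15.8)² + (y + 10.7)² = 21.40².
Subtracting the Station 1 equation from the Station 2 and Station 3 equations removes the quadratic terms:
-134.2 x − 26.4 y = -2844.53
-59.4 x − 132.8 y = 2253.79
Solving the 2×2 system: x ≈ 26.9, y ≈ -29.0 km.
Check against Station 1 (with the unrounded x, y): √((x − 45.5)²+(y − 55.7)²) = 86.72 ≈ 86.72 km. ✓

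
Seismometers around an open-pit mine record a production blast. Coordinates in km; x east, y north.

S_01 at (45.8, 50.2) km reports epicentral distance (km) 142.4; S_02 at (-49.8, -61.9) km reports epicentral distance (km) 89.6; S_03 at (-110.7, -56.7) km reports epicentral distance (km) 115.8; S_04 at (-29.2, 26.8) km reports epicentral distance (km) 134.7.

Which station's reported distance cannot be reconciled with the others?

Solve using three stations at a time. Using S_01, S_02, S_04 (subtract circle equations pairwise → linear system) gives (x, y) ≈ (34.7, -91.8).
Distances from that point to each station vs reported:
  S_01: calculated 142.4 vs reported 142.4 → residual 0.0 km
  S_02: calculated 89.7 vs reported 89.6 → residual 0.1 km
  S_03: calculated 149.6 vs reported 115.8 → residual 33.8 km
  S_04: calculated 134.7 vs reported 134.7 → residual 0.0 km
S_01, S_02, S_04 are mutually consistent (residuals ≈ 0); S_03 is off by 33.8 km.

S_03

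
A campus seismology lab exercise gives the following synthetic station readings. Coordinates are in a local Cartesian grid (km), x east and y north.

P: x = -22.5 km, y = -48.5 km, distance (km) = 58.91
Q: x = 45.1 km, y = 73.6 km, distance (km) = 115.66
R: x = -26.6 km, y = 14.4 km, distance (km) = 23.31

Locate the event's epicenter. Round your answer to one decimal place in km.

(-47.8, 4.7)

Circle about each station: (x + 22.5)² + (y + 48.5)² = 58.91²; (x − 45.1)² + (y − 73.6)² = 115.66²; (x + 26.6)² + (y − 14.4)² = 23.31².
Subtracting pairs of circle equations eliminates x²+y² and gives linear equations (the radical axes):
135.2 x + 244.2 y = -5314.38
-8.2 x + 125.8 y = 983.45
Solving the 2×2 system: x ≈ -47.8, y ≈ 4.7 km.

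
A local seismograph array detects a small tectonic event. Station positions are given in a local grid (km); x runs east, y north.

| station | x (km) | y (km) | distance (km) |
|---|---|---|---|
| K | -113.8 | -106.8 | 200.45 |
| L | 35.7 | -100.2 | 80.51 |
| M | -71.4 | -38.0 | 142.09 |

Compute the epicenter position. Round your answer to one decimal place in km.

70.3 km east, -27.5 km north

Circle about each station: (x + 113.8)² + (y + 106.8)² = 200.45²; (x − 35.7)² + (y + 100.2)² = 80.51²; (x + 71.4)² + (y + 38.0)² = 142.09².
Subtracting pairs of circle equations eliminates x²+y² and gives linear equations (the radical axes):
299.0 x + 13.2 y = 20656.19
84.8 x + 137.6 y = 2175.91
Solving the 2×2 system: x ≈ 70.3, y ≈ -27.5 km.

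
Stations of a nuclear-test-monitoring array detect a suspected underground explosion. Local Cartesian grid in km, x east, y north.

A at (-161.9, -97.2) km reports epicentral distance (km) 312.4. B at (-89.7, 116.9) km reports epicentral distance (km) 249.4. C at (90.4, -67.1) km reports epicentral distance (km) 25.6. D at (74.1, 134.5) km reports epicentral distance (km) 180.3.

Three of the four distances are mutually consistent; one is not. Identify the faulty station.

Solve using three stations at a time. Using B, C, D (subtract circle equations pairwise → linear system) gives (x, y) ≈ (101.0, -43.8).
Distances from that point to each station vs reported:
  A: calculated 268.3 vs reported 312.4 → residual 44.1 km
  B: calculated 249.4 vs reported 249.4 → residual 0.0 km
  C: calculated 25.6 vs reported 25.6 → residual 0.0 km
  D: calculated 180.3 vs reported 180.3 → residual 0.0 km
B, C, D are mutually consistent (residuals ≈ 0); A is off by 44.1 km.

A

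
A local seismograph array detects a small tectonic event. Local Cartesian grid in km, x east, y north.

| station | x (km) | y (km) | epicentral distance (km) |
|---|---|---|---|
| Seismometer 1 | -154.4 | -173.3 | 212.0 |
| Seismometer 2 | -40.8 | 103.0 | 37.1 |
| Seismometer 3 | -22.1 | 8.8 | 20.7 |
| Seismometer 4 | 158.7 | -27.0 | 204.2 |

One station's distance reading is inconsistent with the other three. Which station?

Solve using three stations at a time. Using Seismometer 1, Seismometer 3, Seismometer 4 (subtract circle equations pairwise → linear system) gives (x, y) ≈ (-42.7, 6.9).
Distances from that point to each station vs reported:
  Seismometer 1: calculated 212.0 vs reported 212.0 → residual 0.0 km
  Seismometer 2: calculated 96.2 vs reported 37.1 → residual 59.1 km
  Seismometer 3: calculated 20.7 vs reported 20.7 → residual 0.0 km
  Seismometer 4: calculated 204.2 vs reported 204.2 → residual 0.0 km
Seismometer 1, Seismometer 3, Seismometer 4 are mutually consistent (residuals ≈ 0); Seismometer 2 is off by 59.1 km.

Seismometer 2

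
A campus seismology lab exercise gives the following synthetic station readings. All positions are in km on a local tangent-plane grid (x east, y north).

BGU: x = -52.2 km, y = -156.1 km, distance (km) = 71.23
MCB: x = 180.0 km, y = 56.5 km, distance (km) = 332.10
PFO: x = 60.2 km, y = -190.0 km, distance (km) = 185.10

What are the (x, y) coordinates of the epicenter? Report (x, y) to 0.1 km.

Circle about each station: (x + 52.2)² + (y + 156.1)² = 71.23²; (x − 180.0)² + (y − 56.5)² = 332.10²; (x − 60.2)² + (y + 190.0)² = 185.10².
Subtracting the BGU equation from the MCB and PFO equations removes the quadratic terms:
464.4 x + 425.2 y = -96716.50
224.8 x − 67.8 y = -16556.31
Solving the 2×2 system: x ≈ -107.0, y ≈ -110.6 km.

-107.0 km east, -110.6 km north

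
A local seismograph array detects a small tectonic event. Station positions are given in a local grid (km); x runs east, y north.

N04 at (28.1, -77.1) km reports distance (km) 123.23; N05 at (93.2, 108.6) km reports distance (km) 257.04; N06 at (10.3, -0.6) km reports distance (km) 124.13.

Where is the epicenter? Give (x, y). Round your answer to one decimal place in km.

Circle about each station: (x − 28.1)² + (y + 77.1)² = 123.23²; (x − 93.2)² + (y − 108.6)² = 257.04²; (x − 10.3)² + (y + 0.6)² = 124.13².
Subtracting pairs of circle equations eliminates x²+y² and gives linear equations (the radical axes):
130.2 x + 371.4 y = -37137.75
-35.6 x + 153.0 y = -6850.19
Solving the 2×2 system: x ≈ -94.7, y ≈ -66.8 km.
Check against N04 (with the unrounded x, y): √((x − 28.1)²+(y + 77.1)²) = 123.21 ≈ 123.23 km. ✓

(-94.7, -66.8)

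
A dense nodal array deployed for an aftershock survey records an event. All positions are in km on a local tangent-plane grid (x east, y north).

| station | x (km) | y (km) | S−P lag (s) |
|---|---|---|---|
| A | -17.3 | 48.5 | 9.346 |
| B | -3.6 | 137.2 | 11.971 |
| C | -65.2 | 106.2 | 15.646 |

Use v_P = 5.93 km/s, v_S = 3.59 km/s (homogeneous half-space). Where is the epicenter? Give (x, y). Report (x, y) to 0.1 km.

Distance from S−P lag: d = Δt · v_P v_S / (v_P − v_S) = Δt · (5.93·3.59)/(5.93−3.59) ≈ 9.0977·Δt.
So d_A = 85.03, d_B = 108.91, d_C = 142.34 km.
Circle about each station: (x + 17.3)² + (y − 48.5)² = 85.03²; (x + 3.6)² + (y − 137.2)² = 108.91²; (x + 65.2)² + (y − 106.2)² = 142.34².
Subtracting the A equation from the B and C equations removes the quadratic terms:
27.4 x + 177.4 y = 11553.97
-95.8 x + 115.4 y = -152.63
Solving the 2×2 system: x ≈ 67.5, y ≈ 54.7 km.
Check against A (with the unrounded x, y): √((x + 17.3)²+(y − 48.5)²) = 85.02 ≈ 85.03 km. ✓

67.5 km east, 54.7 km north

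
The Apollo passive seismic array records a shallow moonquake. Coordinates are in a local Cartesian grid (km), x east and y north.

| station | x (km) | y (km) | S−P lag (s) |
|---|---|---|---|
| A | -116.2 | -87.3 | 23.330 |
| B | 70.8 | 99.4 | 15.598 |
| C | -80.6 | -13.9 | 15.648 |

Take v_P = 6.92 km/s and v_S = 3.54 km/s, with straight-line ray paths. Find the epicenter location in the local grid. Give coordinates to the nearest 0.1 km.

Distance from S−P lag: d = Δt · v_P v_S / (v_P − v_S) = Δt · (6.92·3.54)/(6.92−3.54) ≈ 7.2476·Δt.
So d_A = 169.09, d_B = 113.05, d_C = 113.41 km.
Circle about each station: (x + 116.2)² + (y + 87.3)² = 169.09²; (x − 70.8)² + (y − 99.4)² = 113.05²; (x + 80.6)² + (y + 13.9)² = 113.41².
Subtracting the A equation from the B and C equations removes the quadratic terms:
374.0 x + 373.4 y = 9580.40
71.2 x + 146.8 y = 1295.44
Solving the 2×2 system: x ≈ 32.6, y ≈ -7.0 km.
Check against A (with the unrounded x, y): √((x + 116.2)²+(y + 87.3)²) = 169.08 ≈ 169.09 km. ✓

32.6 km east, -7.0 km north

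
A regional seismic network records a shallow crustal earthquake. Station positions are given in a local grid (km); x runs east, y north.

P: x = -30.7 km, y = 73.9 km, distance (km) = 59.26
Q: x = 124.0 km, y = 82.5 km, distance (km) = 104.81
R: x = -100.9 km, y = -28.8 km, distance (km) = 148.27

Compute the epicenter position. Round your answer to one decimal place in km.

(24.0, 51.1)

Circle about each station: (x + 30.7)² + (y − 73.9)² = 59.26²; (x − 124.0)² + (y − 82.5)² = 104.81²; (x + 100.9)² + (y + 28.8)² = 148.27².
Subtracting pairs of circle equations eliminates x²+y² and gives linear equations (the radical axes):
309.4 x + 17.2 y = 8305.16
-140.4 x − 205.4 y = -13865.70
Solving the 2×2 system: x ≈ 24.0, y ≈ 51.1 km.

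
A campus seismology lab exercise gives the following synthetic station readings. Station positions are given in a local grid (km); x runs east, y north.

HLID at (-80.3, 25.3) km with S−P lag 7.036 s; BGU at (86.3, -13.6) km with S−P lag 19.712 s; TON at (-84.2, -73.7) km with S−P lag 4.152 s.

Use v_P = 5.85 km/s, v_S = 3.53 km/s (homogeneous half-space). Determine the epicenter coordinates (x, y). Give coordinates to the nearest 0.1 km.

(-87.6, -36.9)

Distance from S−P lag: d = Δt · v_P v_S / (v_P − v_S) = Δt · (5.85·3.53)/(5.85−3.53) ≈ 8.9011·Δt.
So d_HLID = 62.63, d_BGU = 175.46, d_TON = 36.96 km.
Circle about each station: (x + 80.3)² + (y − 25.3)² = 62.63²; (x − 86.3)² + (y + 13.6)² = 175.46²; (x + 84.2)² + (y + 73.7)² = 36.96².
Subtracting the HLID equation from the BGU and TON equations removes the quadratic terms:
333.2 x − 77.8 y = -26319.22
-7.8 x − 198.0 y = 7989.63
Solving the 2×2 system: x ≈ -87.6, y ≈ -36.9 km.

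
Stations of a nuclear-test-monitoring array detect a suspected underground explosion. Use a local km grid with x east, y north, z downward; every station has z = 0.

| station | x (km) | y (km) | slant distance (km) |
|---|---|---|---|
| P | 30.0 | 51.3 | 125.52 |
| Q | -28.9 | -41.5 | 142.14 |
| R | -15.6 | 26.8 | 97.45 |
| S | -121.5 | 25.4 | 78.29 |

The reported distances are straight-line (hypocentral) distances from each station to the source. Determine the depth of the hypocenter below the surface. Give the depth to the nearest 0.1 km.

38.2 km

Each station gives a sphere (x−x_i)² + (y−y_i)² + z² = d_i² (stations at z=0).
Subtracting the P sphere from Q and R: z² cancels, leaving linear equations in x and y:
-117.8 x − 185.6 y = -5422.74
-91.2 x − 49.0 y = 3688.68
Solving: x ≈ -85.197, y ≈ 83.292 km (keep extra digits for the depth step; rounded: -85.2, 83.3).
Then from the P sphere: z² = 125.52² − (x − 30.0)² − (y − 51.3)² with x = -85.197, y = 83.292, so z ≈ 38.229 ≈ 38.2 km.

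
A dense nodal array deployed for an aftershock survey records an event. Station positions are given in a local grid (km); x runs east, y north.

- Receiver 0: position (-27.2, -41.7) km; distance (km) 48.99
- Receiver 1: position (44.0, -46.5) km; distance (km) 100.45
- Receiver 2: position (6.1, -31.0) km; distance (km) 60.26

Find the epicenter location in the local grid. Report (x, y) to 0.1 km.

Circle about each station: (x + 27.2)² + (y + 41.7)² = 48.99²; (x − 44.0)² + (y + 46.5)² = 100.45²; (x − 6.1)² + (y + 31.0)² = 60.26².
Subtracting the Receiver 0 equation from the Receiver 1 and Receiver 2 equations removes the quadratic terms:
142.4 x − 9.6 y = -6070.66
66.6 x + 21.4 y = -2711.77
Solving the 2×2 system: x ≈ -42.3, y ≈ 4.9 km.

x ≈ -42.3 km, y ≈ 4.9 km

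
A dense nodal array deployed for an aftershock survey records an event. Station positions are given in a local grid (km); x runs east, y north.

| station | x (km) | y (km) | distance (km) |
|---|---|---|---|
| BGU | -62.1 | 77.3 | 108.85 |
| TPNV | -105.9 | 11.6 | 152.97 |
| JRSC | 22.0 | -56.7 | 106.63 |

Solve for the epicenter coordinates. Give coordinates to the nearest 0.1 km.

x ≈ 42.7 km, y ≈ 47.9 km

Circle about each station: (x + 62.1)² + (y − 77.3)² = 108.85²; (x + 105.9)² + (y − 11.6)² = 152.97²; (x − 22.0)² + (y + 56.7)² = 106.63².
Subtracting the BGU equation from the TPNV and JRSC equations removes the quadratic terms:
-87.6 x − 131.4 y = -10033.83
168.2 x − 268.0 y = -5654.44
Solving the 2×2 system: x ≈ 42.7, y ≈ 47.9 km.
Check against BGU (with the unrounded x, y): √((x + 62.1)²+(y − 77.3)²) = 108.84 ≈ 108.85 km. ✓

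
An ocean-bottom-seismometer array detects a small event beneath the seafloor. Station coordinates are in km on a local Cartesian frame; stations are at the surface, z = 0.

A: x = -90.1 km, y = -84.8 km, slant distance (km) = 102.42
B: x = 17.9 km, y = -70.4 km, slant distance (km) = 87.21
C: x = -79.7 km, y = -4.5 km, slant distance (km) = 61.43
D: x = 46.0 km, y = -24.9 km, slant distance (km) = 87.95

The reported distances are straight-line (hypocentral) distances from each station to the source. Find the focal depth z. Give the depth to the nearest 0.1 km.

depth ≈ 38.1 km

Each station gives a sphere (x−x_i)² + (y−y_i)² + z² = d_i² (stations at z=0).
Subtracting the A sphere from B and C: z² cancels, leaving linear equations in x and y:
216.0 x + 28.8 y = -7148.21
20.8 x + 160.6 y = -2220.50
Solving: x ≈ -31.799, y ≈ -9.708 km (keep extra digits for the depth step; rounded: -31.8, -9.7).
Then from the A sphere: z² = 102.42² − (x + 90.1)² − (y + 84.8)² with x = -31.799, y = -9.708, so z ≈ 38.106 ≈ 38.1 km.
Check against D (with the unrounded solution): distance 87.95 ≈ 87.95 km. ✓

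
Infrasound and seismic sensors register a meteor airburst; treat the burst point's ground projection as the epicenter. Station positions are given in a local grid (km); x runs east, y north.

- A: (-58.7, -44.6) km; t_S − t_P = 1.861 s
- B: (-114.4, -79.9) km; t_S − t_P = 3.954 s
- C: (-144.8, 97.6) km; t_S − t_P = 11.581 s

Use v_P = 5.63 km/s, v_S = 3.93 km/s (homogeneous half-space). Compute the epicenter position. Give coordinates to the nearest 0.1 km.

Distance from S−P lag: d = Δt · v_P v_S / (v_P − v_S) = Δt · (5.63·3.93)/(5.63−3.93) ≈ 13.0152·Δt.
So d_A = 24.22, d_B = 51.46, d_C = 150.73 km.
Circle about each station: (x + 58.7)² + (y + 44.6)² = 24.22²; (x + 114.4)² + (y + 79.9)² = 51.46²; (x + 144.8)² + (y − 97.6)² = 150.73².
Subtracting the A equation from the B and C equations removes the quadratic terms:
-111.4 x − 70.6 y = 11975.00
-172.2 x + 284.4 y = 2925.03
Solving the 2×2 system: x ≈ -82.4, y ≈ -39.6 km.

x ≈ -82.4 km, y ≈ -39.6 km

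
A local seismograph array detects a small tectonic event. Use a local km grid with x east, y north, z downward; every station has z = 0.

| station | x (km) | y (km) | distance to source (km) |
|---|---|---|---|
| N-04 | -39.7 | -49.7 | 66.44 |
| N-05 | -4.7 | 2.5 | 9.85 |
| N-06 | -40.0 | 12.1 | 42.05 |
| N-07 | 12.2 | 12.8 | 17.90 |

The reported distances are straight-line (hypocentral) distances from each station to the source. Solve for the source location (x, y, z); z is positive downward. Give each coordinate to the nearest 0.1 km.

(0.1, 2.8, 8.6)

Each station gives a sphere (x−x_i)² + (y−y_i)² + z² = d_i² (stations at z=0).
Subtracting the N-04 sphere from N-05 and N-06: z² cancels, leaving linear equations in x and y:
70.0 x + 104.4 y = 299.41
-0.6 x + 123.6 y = 346.30
Solving: x ≈ 0.098, y ≈ 2.802 km (keep extra digits for the depth step; rounded: 0.1, 2.8).
Then from the N-04 sphere: z² = 66.44² − (x + 39.7)² − (y + 49.7)² with x = 0.098, y = 2.802, so z ≈ 8.598 ≈ 8.6 km.
Check against N-07 (with the unrounded solution): distance 17.90 ≈ 17.90 km. ✓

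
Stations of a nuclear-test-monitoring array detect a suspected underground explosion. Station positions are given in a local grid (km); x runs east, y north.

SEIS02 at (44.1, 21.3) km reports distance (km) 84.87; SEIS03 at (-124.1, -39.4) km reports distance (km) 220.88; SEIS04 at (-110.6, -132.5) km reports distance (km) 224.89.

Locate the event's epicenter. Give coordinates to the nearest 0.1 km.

Circle about each station: (x − 44.1)² + (y − 21.3)² = 84.87²; (x + 124.1)² + (y + 39.4)² = 220.88²; (x + 110.6)² + (y + 132.5)² = 224.89².
Subtracting the SEIS02 equation from the SEIS03 and SEIS04 equations removes the quadratic terms:
-336.4 x − 121.4 y = -27030.39
-309.4 x − 307.6 y = -15982.49
Solving the 2×2 system: x ≈ 96.7, y ≈ -45.3 km.

x ≈ 96.7 km, y ≈ -45.3 km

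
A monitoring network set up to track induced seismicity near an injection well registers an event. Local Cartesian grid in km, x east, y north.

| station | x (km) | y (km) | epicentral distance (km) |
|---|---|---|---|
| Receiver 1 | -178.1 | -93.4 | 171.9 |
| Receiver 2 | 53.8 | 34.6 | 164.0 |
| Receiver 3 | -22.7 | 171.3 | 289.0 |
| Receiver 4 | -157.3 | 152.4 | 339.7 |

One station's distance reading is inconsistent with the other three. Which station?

Solve using three stations at a time. Using Receiver 1, Receiver 2, Receiver 3 (subtract circle equations pairwise → linear system) gives (x, y) ≈ (-7.9, -117.3).
Distances from that point to each station vs reported:
  Receiver 1: calculated 171.9 vs reported 171.9 → residual 0.0 km
  Receiver 2: calculated 164.0 vs reported 164.0 → residual 0.0 km
  Receiver 3: calculated 289.0 vs reported 289.0 → residual 0.0 km
  Receiver 4: calculated 308.3 vs reported 339.7 → residual 31.4 km
Receiver 1, Receiver 2, Receiver 3 are mutually consistent (residuals ≈ 0); Receiver 4 is off by 31.4 km.

Receiver 4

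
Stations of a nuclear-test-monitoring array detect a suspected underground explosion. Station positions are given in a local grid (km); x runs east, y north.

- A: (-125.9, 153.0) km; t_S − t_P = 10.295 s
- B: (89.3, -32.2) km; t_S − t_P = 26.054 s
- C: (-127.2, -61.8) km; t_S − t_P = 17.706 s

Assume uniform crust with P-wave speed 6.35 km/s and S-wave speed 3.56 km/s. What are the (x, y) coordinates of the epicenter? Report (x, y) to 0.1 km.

Distance from S−P lag: d = Δt · v_P v_S / (v_P − v_S) = Δt · (6.35·3.56)/(6.35−3.56) ≈ 8.1025·Δt.
So d_A = 83.42, d_B = 211.10, d_C = 143.46 km.
Circle about each station: (x + 125.9)² + (y − 153.0)² = 83.42²; (x − 89.3)² + (y + 32.2)² = 211.10²; (x + 127.2)² + (y + 61.8)² = 143.46².
Subtracting the A equation from the B and C equations removes the quadratic terms:
430.4 x − 370.4 y = -67852.79
-2.6 x − 429.6 y = -32882.61
Solving the 2×2 system: x ≈ -91.3, y ≈ 77.1 km.
Check against A (with the unrounded x, y): √((x + 125.9)²+(y − 153.0)²) = 83.42 ≈ 83.42 km. ✓

-91.3 km east, 77.1 km north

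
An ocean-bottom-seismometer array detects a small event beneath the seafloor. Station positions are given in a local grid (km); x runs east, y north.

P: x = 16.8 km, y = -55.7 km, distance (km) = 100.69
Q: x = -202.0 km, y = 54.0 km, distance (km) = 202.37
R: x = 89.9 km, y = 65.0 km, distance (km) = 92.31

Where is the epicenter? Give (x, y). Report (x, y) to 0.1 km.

(0.1, 43.6)

Circle about each station: (x − 16.8)² + (y + 55.7)² = 100.69²; (x + 202.0)² + (y − 54.0)² = 202.37²; (x − 89.9)² + (y − 65.0)² = 92.31².
Subtracting the P equation from the Q and R equations removes the quadratic terms:
-437.6 x + 219.4 y = 9520.13
146.2 x + 241.4 y = 10539.62
Solving the 2×2 system: x ≈ 0.1, y ≈ 43.6 km.
Check against P (with the unrounded x, y): √((x − 16.8)²+(y + 55.7)²) = 100.69 ≈ 100.69 km. ✓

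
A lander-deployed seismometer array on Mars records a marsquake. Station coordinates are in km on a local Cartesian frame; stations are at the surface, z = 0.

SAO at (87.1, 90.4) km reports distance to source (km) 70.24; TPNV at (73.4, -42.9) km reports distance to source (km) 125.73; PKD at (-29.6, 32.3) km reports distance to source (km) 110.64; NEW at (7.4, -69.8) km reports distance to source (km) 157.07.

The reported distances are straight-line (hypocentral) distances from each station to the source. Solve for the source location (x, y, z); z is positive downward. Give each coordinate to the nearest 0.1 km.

(57.3, 66.9, 59.1)

Each station gives a sphere (x−x_i)² + (y−y_i)² + z² = d_i² (stations at z=0).
Subtracting the SAO sphere from TPNV and PKD: z² cancels, leaving linear equations in x and y:
-27.4 x − 266.6 y = -19404.98
-233.4 x − 116.2 y = -21146.67
Solving: x ≈ 57.297, y ≈ 66.898 km (keep extra digits for the depth step; rounded: 57.3, 66.9).
Then from the SAO sphere: z² = 70.24² − (x − 87.1)² − (y − 90.4)² with x = 57.297, y = 66.898, so z ≈ 59.102 ≈ 59.1 km.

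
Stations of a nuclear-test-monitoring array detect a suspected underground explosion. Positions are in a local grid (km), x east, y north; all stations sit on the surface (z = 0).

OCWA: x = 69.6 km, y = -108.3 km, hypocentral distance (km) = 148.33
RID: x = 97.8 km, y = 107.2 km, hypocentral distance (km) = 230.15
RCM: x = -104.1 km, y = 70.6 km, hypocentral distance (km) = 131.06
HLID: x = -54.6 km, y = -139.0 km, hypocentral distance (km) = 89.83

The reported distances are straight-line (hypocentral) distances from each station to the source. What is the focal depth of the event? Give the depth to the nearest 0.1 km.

22.5 km

Each station gives a sphere (x−x_i)² + (y−y_i)² + z² = d_i² (stations at z=0).
Subtracting the OCWA sphere from RID and RCM: z² cancels, leaving linear equations in x and y:
56.4 x + 431.0 y = -26483.60
-347.4 x + 357.8 y = 4073.19
Solving: x ≈ -66.102, y ≈ -52.797 km (keep extra digits for the depth step; rounded: -66.1, -52.8).
Then from the OCWA sphere: z² = 148.33² − (x − 69.6)² − (y + 108.3)² with x = -66.102, y = -52.797, so z ≈ 22.498 ≈ 22.5 km.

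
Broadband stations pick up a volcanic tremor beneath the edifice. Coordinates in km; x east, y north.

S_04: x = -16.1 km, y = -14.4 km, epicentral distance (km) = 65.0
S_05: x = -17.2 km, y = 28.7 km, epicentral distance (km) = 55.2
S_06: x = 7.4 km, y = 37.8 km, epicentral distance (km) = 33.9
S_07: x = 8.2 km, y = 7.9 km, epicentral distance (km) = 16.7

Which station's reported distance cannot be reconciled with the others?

Solve using three stations at a time. Using S_04, S_05, S_06 (subtract circle equations pairwise → linear system) gives (x, y) ≈ (37.8, 22.2).
Distances from that point to each station vs reported:
  S_04: calculated 65.1 vs reported 65.0 → residual 0.1 km
  S_05: calculated 55.3 vs reported 55.2 → residual 0.1 km
  S_06: calculated 34.1 vs reported 33.9 → residual 0.2 km
  S_07: calculated 32.8 vs reported 16.7 → residual 16.1 km
S_04, S_05, S_06 are mutually consistent (residuals ≈ 0); S_07 is off by 16.1 km.

S_07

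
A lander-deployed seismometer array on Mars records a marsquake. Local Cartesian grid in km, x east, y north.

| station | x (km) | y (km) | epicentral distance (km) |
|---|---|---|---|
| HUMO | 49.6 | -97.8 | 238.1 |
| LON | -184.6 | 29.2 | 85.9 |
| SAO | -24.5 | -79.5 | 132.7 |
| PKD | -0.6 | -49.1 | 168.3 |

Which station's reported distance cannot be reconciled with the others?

Solve using three stations at a time. Using HUMO, LON, PKD (subtract circle equations pairwise → linear system) gives (x, y) ≈ (-112.9, 76.2).
Distances from that point to each station vs reported:
  HUMO: calculated 238.1 vs reported 238.1 → residual 0.0 km
  LON: calculated 85.8 vs reported 85.9 → residual 0.1 km
  SAO: calculated 179.0 vs reported 132.7 → residual 46.3 km
  PKD: calculated 168.2 vs reported 168.3 → residual 0.1 km
HUMO, LON, PKD are mutually consistent (residuals ≈ 0); SAO is off by 46.3 km.

SAO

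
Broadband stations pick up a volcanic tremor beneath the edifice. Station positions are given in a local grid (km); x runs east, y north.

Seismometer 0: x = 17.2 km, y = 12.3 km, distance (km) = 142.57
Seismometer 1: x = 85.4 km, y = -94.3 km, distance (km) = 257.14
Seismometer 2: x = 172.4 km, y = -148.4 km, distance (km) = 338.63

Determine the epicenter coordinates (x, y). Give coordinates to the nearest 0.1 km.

Circle about each station: (x − 17.2)² + (y − 12.3)² = 142.57²; (x − 85.4)² + (y + 94.3)² = 257.14²; (x − 172.4)² + (y + 148.4)² = 338.63².
Subtracting the Seismometer 0 equation from the Seismometer 1 and Seismometer 2 equations removes the quadratic terms:
136.4 x − 213.2 y = -30056.25
310.4 x − 321.4 y = -43046.88
Solving the 2×2 system: x ≈ 21.6, y ≈ 154.8 km.

21.6 km east, 154.8 km north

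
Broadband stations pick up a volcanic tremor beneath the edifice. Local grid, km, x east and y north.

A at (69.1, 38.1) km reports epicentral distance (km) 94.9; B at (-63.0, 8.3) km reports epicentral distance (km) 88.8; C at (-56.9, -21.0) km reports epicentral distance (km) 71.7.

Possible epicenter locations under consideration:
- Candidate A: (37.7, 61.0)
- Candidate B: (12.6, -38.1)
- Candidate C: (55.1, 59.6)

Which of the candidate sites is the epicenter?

For each candidate, compare |candidate − station| to the reported distance:
Candidate A: residuals A 56.0, B 24.9, C 53.5 → max 56.0 km
Candidate B: residuals A 0.0, B 0.1, C 0.1 → max 0.1 km
Candidate C: residuals A 69.2, B 40.0, C 66.3 → max 69.2 km
Only Candidate B has all residuals ≈ 0.

Candidate B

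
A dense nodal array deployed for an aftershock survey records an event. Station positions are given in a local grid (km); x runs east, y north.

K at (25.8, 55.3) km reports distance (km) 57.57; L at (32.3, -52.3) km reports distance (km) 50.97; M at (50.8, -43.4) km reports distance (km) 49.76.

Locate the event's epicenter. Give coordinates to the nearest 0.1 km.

Circle about each station: (x − 25.8)² + (y − 55.3)² = 57.57²; (x − 32.3)² + (y + 52.3)² = 50.97²; (x − 50.8)² + (y + 43.4)² = 49.76².
Subtracting the K equation from the L and M equations removes the quadratic terms:
13.0 x − 215.2 y = 771.21
50.0 x − 197.4 y = 1578.72
Solving the 2×2 system: x ≈ 22.9, y ≈ -2.2 km.

x ≈ 22.9 km, y ≈ -2.2 km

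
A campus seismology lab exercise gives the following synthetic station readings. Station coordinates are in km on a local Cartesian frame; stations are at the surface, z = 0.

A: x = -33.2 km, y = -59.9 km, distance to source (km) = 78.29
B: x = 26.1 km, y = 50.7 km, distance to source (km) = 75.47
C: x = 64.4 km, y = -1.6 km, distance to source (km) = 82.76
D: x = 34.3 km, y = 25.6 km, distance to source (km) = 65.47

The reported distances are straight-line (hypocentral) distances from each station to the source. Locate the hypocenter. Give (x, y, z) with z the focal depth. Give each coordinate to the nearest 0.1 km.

x ≈ -5.5 km, y ≈ -1.6 km, depth ≈ 44.3 km

Each station gives a sphere (x−x_i)² + (y−y_i)² + z² = d_i² (stations at z=0).
Subtracting the A sphere from B and C: z² cancels, leaving linear equations in x and y:
118.6 x + 221.2 y = -1004.95
195.2 x + 116.6 y = -1260.22
Solving: x ≈ -5.506, y ≈ -1.591 km (keep extra digits for the depth step; rounded: -5.5, -1.6).
Then from the A sphere: z² = 78.29² − (x + 33.2)² − (y + 59.9)² with x = -5.506, y = -1.591, so z ≈ 44.299 ≈ 44.3 km.
Check against D (with the unrounded solution): distance 65.47 ≈ 65.47 km. ✓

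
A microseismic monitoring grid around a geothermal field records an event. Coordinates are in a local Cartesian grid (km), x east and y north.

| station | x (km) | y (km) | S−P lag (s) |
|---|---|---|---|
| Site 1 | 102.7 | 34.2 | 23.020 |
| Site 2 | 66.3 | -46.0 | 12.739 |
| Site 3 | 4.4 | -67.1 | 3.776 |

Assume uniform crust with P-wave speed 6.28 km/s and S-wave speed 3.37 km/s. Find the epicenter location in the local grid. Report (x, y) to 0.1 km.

(-20.0, -79.7)

Distance from S−P lag: d = Δt · v_P v_S / (v_P − v_S) = Δt · (6.28·3.37)/(6.28−3.37) ≈ 7.2727·Δt.
So d_Site 1 = 167.42, d_Site 2 = 92.65, d_Site 3 = 27.46 km.
Circle about each station: (x − 102.7)² + (y − 34.2)² = 167.42²; (x − 66.3)² + (y + 46.0)² = 92.65²; (x − 4.4)² + (y + 67.1)² = 27.46².
Subtracting the Site 1 equation from the Site 2 and Site 3 equations removes the quadratic terms:
-72.8 x − 160.4 y = 14240.19
-196.6 x − 202.6 y = 20080.24
Solving the 2×2 system: x ≈ -20.0, y ≈ -79.7 km.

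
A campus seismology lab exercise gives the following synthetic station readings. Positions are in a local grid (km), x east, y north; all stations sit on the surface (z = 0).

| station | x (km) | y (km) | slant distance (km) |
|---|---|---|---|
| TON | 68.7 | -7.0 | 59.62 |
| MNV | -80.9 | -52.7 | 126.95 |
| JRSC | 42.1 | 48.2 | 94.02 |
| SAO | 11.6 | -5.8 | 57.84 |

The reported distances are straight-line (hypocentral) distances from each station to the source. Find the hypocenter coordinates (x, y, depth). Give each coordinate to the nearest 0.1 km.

x ≈ 37.7 km, y ≈ -35.8 km, depth ≈ 42.0 km

Each station gives a sphere (x−x_i)² + (y−y_i)² + z² = d_i² (stations at z=0).
Subtracting the TON sphere from MNV and JRSC: z² cancels, leaving linear equations in x and y:
-299.2 x − 91.4 y = -8008.35
-53.2 x + 110.4 y = -5958.26
Solving: x ≈ 37.703, y ≈ -35.801 km (keep extra digits for the depth step; rounded: 37.7, -35.8).
Then from the TON sphere: z² = 59.62² − (x − 68.7)² − (y + 7.0)² with x = 37.703, y = -35.801, so z ≈ 42.003 ≈ 42.0 km.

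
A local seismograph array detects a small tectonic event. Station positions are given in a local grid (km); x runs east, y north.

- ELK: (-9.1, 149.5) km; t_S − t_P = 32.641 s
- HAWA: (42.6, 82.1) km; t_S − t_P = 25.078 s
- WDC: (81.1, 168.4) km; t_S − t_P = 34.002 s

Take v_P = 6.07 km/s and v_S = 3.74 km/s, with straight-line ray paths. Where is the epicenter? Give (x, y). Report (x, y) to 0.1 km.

(55.5, -161.9)

Distance from S−P lag: d = Δt · v_P v_S / (v_P − v_S) = Δt · (6.07·3.74)/(6.07−3.74) ≈ 9.7433·Δt.
So d_ELK = 318.03, d_HAWA = 244.34, d_WDC = 331.29 km.
Circle about each station: (x + 9.1)² + (y − 149.5)² = 318.03²; (x − 42.6)² + (y − 82.1)² = 244.34²; (x − 81.1)² + (y − 168.4)² = 331.29².
Subtracting pairs of circle equations eliminates x²+y² and gives linear equations (the radical axes):
103.4 x − 134.8 y = 27563.16
180.4 x + 37.8 y = 3892.73
Solving the 2×2 system: x ≈ 55.5, y ≈ -161.9 km.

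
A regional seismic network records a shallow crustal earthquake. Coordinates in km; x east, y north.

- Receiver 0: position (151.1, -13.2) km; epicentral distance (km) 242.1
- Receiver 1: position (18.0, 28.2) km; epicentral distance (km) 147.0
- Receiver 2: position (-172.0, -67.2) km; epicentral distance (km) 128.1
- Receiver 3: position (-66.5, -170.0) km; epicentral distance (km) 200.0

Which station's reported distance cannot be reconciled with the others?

Receiver 1

Solve using three stations at a time. Using Receiver 0, Receiver 2, Receiver 3 (subtract circle equations pairwise → linear system) gives (x, y) ≈ (-87.3, 28.9).
Distances from that point to each station vs reported:
  Receiver 0: calculated 242.1 vs reported 242.1 → residual 0.0 km
  Receiver 1: calculated 105.3 vs reported 147.0 → residual 41.7 km
  Receiver 2: calculated 128.1 vs reported 128.1 → residual 0.0 km
  Receiver 3: calculated 200.0 vs reported 200.0 → residual 0.0 km
Receiver 0, Receiver 2, Receiver 3 are mutually consistent (residuals ≈ 0); Receiver 1 is off by 41.7 km.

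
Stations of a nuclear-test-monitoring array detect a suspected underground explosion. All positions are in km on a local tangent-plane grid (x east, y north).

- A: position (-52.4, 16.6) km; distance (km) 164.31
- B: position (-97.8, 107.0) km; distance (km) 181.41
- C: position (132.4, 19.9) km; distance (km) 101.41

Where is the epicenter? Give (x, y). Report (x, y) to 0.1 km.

Circle about each station: (x + 52.4)² + (y − 16.6)² = 164.31²; (x + 97.8)² + (y − 107.0)² = 181.41²; (x − 132.4)² + (y − 19.9)² = 101.41².
Subtracting the A equation from the B and C equations removes the quadratic terms:
-90.8 x + 180.8 y = 12080.71
369.6 x + 6.6 y = 31618.24
Solving the 2×2 system: x ≈ 83.6, y ≈ 108.8 km.
Check against A (with the unrounded x, y): √((x + 52.4)²+(y − 16.6)²) = 164.31 ≈ 164.31 km. ✓

x ≈ 83.6 km, y ≈ 108.8 km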